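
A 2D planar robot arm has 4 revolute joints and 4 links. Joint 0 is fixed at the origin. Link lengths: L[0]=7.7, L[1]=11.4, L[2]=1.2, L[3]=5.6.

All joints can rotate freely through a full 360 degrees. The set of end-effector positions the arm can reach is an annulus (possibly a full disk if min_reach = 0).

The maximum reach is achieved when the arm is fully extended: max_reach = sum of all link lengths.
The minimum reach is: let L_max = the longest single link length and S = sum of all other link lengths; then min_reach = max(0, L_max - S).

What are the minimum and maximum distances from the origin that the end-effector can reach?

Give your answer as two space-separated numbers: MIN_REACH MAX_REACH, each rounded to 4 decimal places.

Answer: 0.0000 25.9000

Derivation:
Link lengths: [7.7, 11.4, 1.2, 5.6]
max_reach = 7.7 + 11.4 + 1.2 + 5.6 = 25.9
L_max = max([7.7, 11.4, 1.2, 5.6]) = 11.4
S (sum of others) = 25.9 - 11.4 = 14.5
min_reach = max(0, 11.4 - 14.5) = max(0, -3.1) = 0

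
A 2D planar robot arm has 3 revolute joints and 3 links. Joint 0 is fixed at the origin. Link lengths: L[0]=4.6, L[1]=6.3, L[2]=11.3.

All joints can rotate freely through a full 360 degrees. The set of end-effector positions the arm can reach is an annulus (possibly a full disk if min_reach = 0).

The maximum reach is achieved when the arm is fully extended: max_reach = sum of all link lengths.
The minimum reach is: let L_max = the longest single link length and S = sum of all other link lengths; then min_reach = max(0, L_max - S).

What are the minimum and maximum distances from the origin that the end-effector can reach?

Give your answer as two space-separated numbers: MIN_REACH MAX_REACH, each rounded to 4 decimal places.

Link lengths: [4.6, 6.3, 11.3]
max_reach = 4.6 + 6.3 + 11.3 = 22.2
L_max = max([4.6, 6.3, 11.3]) = 11.3
S (sum of others) = 22.2 - 11.3 = 10.9
min_reach = max(0, 11.3 - 10.9) = max(0, 0.4) = 0.4

Answer: 0.4000 22.2000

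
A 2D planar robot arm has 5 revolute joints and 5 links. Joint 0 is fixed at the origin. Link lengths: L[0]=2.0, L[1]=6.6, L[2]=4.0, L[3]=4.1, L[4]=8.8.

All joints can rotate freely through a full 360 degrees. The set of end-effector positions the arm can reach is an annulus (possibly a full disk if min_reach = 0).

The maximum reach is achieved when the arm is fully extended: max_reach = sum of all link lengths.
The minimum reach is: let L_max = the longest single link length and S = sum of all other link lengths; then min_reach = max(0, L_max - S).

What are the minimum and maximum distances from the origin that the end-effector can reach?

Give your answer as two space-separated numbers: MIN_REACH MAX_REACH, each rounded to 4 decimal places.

Link lengths: [2.0, 6.6, 4.0, 4.1, 8.8]
max_reach = 2 + 6.6 + 4 + 4.1 + 8.8 = 25.5
L_max = max([2.0, 6.6, 4.0, 4.1, 8.8]) = 8.8
S (sum of others) = 25.5 - 8.8 = 16.7
min_reach = max(0, 8.8 - 16.7) = max(0, -7.9) = 0

Answer: 0.0000 25.5000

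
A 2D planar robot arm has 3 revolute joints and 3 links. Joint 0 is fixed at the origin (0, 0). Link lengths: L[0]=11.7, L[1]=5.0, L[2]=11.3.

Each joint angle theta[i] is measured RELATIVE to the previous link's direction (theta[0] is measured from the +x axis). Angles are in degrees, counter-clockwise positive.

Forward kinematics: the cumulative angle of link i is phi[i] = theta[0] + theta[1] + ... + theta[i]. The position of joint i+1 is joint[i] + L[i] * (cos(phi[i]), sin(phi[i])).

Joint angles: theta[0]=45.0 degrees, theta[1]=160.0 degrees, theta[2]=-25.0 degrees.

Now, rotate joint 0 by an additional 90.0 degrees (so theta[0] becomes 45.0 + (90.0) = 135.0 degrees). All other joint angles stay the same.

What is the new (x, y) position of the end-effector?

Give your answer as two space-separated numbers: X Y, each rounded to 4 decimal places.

Answer: -6.1601 -7.5584

Derivation:
joint[0] = (0.0000, 0.0000)  (base)
link 0: phi[0] = 135 = 135 deg
  cos(135 deg) = -0.7071, sin(135 deg) = 0.7071
  joint[1] = (0.0000, 0.0000) + 11.7 * (-0.7071, 0.7071) = (0.0000 + -8.2731, 0.0000 + 8.2731) = (-8.2731, 8.2731)
link 1: phi[1] = 135 + 160 = 295 deg
  cos(295 deg) = 0.4226, sin(295 deg) = -0.9063
  joint[2] = (-8.2731, 8.2731) + 5 * (0.4226, -0.9063) = (-8.2731 + 2.1131, 8.2731 + -4.5315) = (-6.1601, 3.7416)
link 2: phi[2] = 135 + 160 + -25 = 270 deg
  cos(270 deg) = -0.0000, sin(270 deg) = -1.0000
  joint[3] = (-6.1601, 3.7416) + 11.3 * (-0.0000, -1.0000) = (-6.1601 + -0.0000, 3.7416 + -11.3000) = (-6.1601, -7.5584)
End effector: (-6.1601, -7.5584)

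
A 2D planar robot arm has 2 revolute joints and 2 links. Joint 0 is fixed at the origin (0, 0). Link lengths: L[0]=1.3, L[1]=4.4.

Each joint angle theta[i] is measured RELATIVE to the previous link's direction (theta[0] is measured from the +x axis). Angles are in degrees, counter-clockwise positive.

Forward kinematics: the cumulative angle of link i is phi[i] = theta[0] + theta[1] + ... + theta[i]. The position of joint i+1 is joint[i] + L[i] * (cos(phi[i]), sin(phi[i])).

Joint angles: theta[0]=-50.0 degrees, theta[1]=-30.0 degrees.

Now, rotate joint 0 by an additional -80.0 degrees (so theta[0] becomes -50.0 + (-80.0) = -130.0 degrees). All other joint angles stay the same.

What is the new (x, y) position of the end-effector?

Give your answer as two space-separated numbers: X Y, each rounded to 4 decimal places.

joint[0] = (0.0000, 0.0000)  (base)
link 0: phi[0] = -130 = -130 deg
  cos(-130 deg) = -0.6428, sin(-130 deg) = -0.7660
  joint[1] = (0.0000, 0.0000) + 1.3 * (-0.6428, -0.7660) = (0.0000 + -0.8356, 0.0000 + -0.9959) = (-0.8356, -0.9959)
link 1: phi[1] = -130 + -30 = -160 deg
  cos(-160 deg) = -0.9397, sin(-160 deg) = -0.3420
  joint[2] = (-0.8356, -0.9959) + 4.4 * (-0.9397, -0.3420) = (-0.8356 + -4.1346, -0.9959 + -1.5049) = (-4.9703, -2.5007)
End effector: (-4.9703, -2.5007)

Answer: -4.9703 -2.5007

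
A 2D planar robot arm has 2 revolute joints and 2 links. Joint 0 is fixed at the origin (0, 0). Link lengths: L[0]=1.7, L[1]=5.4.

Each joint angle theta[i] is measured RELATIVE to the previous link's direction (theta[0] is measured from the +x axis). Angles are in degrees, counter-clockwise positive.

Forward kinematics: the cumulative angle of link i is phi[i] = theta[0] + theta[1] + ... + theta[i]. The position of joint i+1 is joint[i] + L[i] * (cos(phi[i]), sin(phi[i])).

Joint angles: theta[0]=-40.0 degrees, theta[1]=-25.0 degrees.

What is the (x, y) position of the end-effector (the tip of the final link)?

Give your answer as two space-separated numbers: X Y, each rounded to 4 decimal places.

joint[0] = (0.0000, 0.0000)  (base)
link 0: phi[0] = -40 = -40 deg
  cos(-40 deg) = 0.7660, sin(-40 deg) = -0.6428
  joint[1] = (0.0000, 0.0000) + 1.7 * (0.7660, -0.6428) = (0.0000 + 1.3023, 0.0000 + -1.0927) = (1.3023, -1.0927)
link 1: phi[1] = -40 + -25 = -65 deg
  cos(-65 deg) = 0.4226, sin(-65 deg) = -0.9063
  joint[2] = (1.3023, -1.0927) + 5.4 * (0.4226, -0.9063) = (1.3023 + 2.2821, -1.0927 + -4.8941) = (3.5844, -5.9868)
End effector: (3.5844, -5.9868)

Answer: 3.5844 -5.9868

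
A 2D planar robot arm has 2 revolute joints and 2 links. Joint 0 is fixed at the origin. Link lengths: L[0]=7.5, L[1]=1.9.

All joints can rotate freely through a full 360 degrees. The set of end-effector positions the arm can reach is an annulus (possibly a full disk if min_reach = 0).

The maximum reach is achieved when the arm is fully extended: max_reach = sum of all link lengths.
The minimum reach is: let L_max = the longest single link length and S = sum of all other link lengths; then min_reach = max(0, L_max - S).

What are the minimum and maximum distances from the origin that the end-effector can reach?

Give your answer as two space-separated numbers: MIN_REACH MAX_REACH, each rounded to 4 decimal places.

Answer: 5.6000 9.4000

Derivation:
Link lengths: [7.5, 1.9]
max_reach = 7.5 + 1.9 = 9.4
L_max = max([7.5, 1.9]) = 7.5
S (sum of others) = 9.4 - 7.5 = 1.9
min_reach = max(0, 7.5 - 1.9) = max(0, 5.6) = 5.6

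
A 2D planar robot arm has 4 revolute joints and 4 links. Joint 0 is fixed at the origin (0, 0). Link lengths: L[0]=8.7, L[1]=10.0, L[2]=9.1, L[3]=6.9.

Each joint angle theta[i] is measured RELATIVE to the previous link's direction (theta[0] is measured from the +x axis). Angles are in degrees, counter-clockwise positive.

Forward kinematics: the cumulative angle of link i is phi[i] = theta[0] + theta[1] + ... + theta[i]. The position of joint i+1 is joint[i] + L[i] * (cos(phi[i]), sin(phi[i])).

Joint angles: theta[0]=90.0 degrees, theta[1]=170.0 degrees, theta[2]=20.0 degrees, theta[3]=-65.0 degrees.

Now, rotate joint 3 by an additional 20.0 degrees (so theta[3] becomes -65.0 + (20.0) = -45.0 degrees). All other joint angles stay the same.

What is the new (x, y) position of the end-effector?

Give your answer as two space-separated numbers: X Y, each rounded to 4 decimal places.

Answer: -4.1140 -15.7620

Derivation:
joint[0] = (0.0000, 0.0000)  (base)
link 0: phi[0] = 90 = 90 deg
  cos(90 deg) = 0.0000, sin(90 deg) = 1.0000
  joint[1] = (0.0000, 0.0000) + 8.7 * (0.0000, 1.0000) = (0.0000 + 0.0000, 0.0000 + 8.7000) = (0.0000, 8.7000)
link 1: phi[1] = 90 + 170 = 260 deg
  cos(260 deg) = -0.1736, sin(260 deg) = -0.9848
  joint[2] = (0.0000, 8.7000) + 10 * (-0.1736, -0.9848) = (0.0000 + -1.7365, 8.7000 + -9.8481) = (-1.7365, -1.1481)
link 2: phi[2] = 90 + 170 + 20 = 280 deg
  cos(280 deg) = 0.1736, sin(280 deg) = -0.9848
  joint[3] = (-1.7365, -1.1481) + 9.1 * (0.1736, -0.9848) = (-1.7365 + 1.5802, -1.1481 + -8.9618) = (-0.1563, -10.1098)
link 3: phi[3] = 90 + 170 + 20 + -45 = 235 deg
  cos(235 deg) = -0.5736, sin(235 deg) = -0.8192
  joint[4] = (-0.1563, -10.1098) + 6.9 * (-0.5736, -0.8192) = (-0.1563 + -3.9577, -10.1098 + -5.6521) = (-4.1140, -15.7620)
End effector: (-4.1140, -15.7620)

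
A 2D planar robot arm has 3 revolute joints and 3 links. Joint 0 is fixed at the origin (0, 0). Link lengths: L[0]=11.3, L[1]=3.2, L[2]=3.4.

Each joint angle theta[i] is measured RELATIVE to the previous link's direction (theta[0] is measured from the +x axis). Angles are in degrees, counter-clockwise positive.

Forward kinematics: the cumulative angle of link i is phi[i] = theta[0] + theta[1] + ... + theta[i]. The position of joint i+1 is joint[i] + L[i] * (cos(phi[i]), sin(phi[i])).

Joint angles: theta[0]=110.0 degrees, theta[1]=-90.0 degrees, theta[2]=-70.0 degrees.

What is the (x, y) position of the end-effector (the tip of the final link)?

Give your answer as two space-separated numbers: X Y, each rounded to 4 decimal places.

Answer: 1.3277 9.1084

Derivation:
joint[0] = (0.0000, 0.0000)  (base)
link 0: phi[0] = 110 = 110 deg
  cos(110 deg) = -0.3420, sin(110 deg) = 0.9397
  joint[1] = (0.0000, 0.0000) + 11.3 * (-0.3420, 0.9397) = (0.0000 + -3.8648, 0.0000 + 10.6185) = (-3.8648, 10.6185)
link 1: phi[1] = 110 + -90 = 20 deg
  cos(20 deg) = 0.9397, sin(20 deg) = 0.3420
  joint[2] = (-3.8648, 10.6185) + 3.2 * (0.9397, 0.3420) = (-3.8648 + 3.0070, 10.6185 + 1.0945) = (-0.8578, 11.7130)
link 2: phi[2] = 110 + -90 + -70 = -50 deg
  cos(-50 deg) = 0.6428, sin(-50 deg) = -0.7660
  joint[3] = (-0.8578, 11.7130) + 3.4 * (0.6428, -0.7660) = (-0.8578 + 2.1855, 11.7130 + -2.6046) = (1.3277, 9.1084)
End effector: (1.3277, 9.1084)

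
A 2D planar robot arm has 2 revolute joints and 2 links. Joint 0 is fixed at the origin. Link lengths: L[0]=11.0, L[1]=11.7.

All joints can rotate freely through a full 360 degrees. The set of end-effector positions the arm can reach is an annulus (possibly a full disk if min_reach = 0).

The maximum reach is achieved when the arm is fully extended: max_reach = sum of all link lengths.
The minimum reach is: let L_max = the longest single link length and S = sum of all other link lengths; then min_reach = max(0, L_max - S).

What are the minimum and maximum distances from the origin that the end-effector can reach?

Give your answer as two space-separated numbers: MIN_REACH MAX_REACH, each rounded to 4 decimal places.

Link lengths: [11.0, 11.7]
max_reach = 11 + 11.7 = 22.7
L_max = max([11.0, 11.7]) = 11.7
S (sum of others) = 22.7 - 11.7 = 11
min_reach = max(0, 11.7 - 11) = max(0, 0.7) = 0.7

Answer: 0.7000 22.7000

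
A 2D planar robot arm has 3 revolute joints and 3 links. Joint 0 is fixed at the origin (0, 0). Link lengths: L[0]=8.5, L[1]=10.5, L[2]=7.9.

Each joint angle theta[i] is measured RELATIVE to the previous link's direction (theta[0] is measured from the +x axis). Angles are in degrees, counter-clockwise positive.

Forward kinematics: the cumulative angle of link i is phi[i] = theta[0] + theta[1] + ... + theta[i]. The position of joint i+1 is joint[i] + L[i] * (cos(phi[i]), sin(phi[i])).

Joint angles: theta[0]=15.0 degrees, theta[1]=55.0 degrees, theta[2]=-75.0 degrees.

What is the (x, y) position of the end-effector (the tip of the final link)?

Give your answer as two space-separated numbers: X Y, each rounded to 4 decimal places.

Answer: 19.6715 11.3782

Derivation:
joint[0] = (0.0000, 0.0000)  (base)
link 0: phi[0] = 15 = 15 deg
  cos(15 deg) = 0.9659, sin(15 deg) = 0.2588
  joint[1] = (0.0000, 0.0000) + 8.5 * (0.9659, 0.2588) = (0.0000 + 8.2104, 0.0000 + 2.2000) = (8.2104, 2.2000)
link 1: phi[1] = 15 + 55 = 70 deg
  cos(70 deg) = 0.3420, sin(70 deg) = 0.9397
  joint[2] = (8.2104, 2.2000) + 10.5 * (0.3420, 0.9397) = (8.2104 + 3.5912, 2.2000 + 9.8668) = (11.8016, 12.0667)
link 2: phi[2] = 15 + 55 + -75 = -5 deg
  cos(-5 deg) = 0.9962, sin(-5 deg) = -0.0872
  joint[3] = (11.8016, 12.0667) + 7.9 * (0.9962, -0.0872) = (11.8016 + 7.8699, 12.0667 + -0.6885) = (19.6715, 11.3782)
End effector: (19.6715, 11.3782)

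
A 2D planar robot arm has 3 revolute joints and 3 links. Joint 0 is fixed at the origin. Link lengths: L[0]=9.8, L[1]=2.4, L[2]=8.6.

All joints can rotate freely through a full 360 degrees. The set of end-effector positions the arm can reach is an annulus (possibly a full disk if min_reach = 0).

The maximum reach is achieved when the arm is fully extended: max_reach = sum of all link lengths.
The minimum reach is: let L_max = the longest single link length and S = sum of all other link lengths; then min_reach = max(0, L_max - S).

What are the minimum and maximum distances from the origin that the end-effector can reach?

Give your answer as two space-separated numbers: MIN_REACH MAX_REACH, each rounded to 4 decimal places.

Answer: 0.0000 20.8000

Derivation:
Link lengths: [9.8, 2.4, 8.6]
max_reach = 9.8 + 2.4 + 8.6 = 20.8
L_max = max([9.8, 2.4, 8.6]) = 9.8
S (sum of others) = 20.8 - 9.8 = 11
min_reach = max(0, 9.8 - 11) = max(0, -1.2) = 0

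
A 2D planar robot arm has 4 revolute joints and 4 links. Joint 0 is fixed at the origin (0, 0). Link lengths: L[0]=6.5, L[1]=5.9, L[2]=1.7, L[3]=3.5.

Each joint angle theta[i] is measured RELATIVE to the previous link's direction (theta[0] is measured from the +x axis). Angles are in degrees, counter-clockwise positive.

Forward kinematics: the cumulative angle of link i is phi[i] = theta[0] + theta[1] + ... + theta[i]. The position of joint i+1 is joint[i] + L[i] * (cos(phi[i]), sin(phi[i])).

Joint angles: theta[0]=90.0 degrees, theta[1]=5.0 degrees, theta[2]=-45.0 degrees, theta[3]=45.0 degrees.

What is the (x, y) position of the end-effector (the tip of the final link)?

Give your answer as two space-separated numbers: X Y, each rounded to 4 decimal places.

Answer: 0.2735 17.1665

Derivation:
joint[0] = (0.0000, 0.0000)  (base)
link 0: phi[0] = 90 = 90 deg
  cos(90 deg) = 0.0000, sin(90 deg) = 1.0000
  joint[1] = (0.0000, 0.0000) + 6.5 * (0.0000, 1.0000) = (0.0000 + 0.0000, 0.0000 + 6.5000) = (0.0000, 6.5000)
link 1: phi[1] = 90 + 5 = 95 deg
  cos(95 deg) = -0.0872, sin(95 deg) = 0.9962
  joint[2] = (0.0000, 6.5000) + 5.9 * (-0.0872, 0.9962) = (0.0000 + -0.5142, 6.5000 + 5.8775) = (-0.5142, 12.3775)
link 2: phi[2] = 90 + 5 + -45 = 50 deg
  cos(50 deg) = 0.6428, sin(50 deg) = 0.7660
  joint[3] = (-0.5142, 12.3775) + 1.7 * (0.6428, 0.7660) = (-0.5142 + 1.0927, 12.3775 + 1.3023) = (0.5785, 13.6798)
link 3: phi[3] = 90 + 5 + -45 + 45 = 95 deg
  cos(95 deg) = -0.0872, sin(95 deg) = 0.9962
  joint[4] = (0.5785, 13.6798) + 3.5 * (-0.0872, 0.9962) = (0.5785 + -0.3050, 13.6798 + 3.4867) = (0.2735, 17.1665)
End effector: (0.2735, 17.1665)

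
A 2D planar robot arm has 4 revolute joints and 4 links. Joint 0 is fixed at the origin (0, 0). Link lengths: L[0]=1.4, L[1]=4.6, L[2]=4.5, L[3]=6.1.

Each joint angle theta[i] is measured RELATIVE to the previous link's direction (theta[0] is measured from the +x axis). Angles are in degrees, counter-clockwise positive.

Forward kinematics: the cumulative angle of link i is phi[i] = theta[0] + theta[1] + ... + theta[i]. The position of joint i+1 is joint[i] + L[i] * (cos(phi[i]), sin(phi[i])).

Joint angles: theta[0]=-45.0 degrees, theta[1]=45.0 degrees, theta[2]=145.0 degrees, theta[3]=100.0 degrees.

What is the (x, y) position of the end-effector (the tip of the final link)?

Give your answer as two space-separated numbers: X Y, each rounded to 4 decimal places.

joint[0] = (0.0000, 0.0000)  (base)
link 0: phi[0] = -45 = -45 deg
  cos(-45 deg) = 0.7071, sin(-45 deg) = -0.7071
  joint[1] = (0.0000, 0.0000) + 1.4 * (0.7071, -0.7071) = (0.0000 + 0.9899, 0.0000 + -0.9899) = (0.9899, -0.9899)
link 1: phi[1] = -45 + 45 = 0 deg
  cos(0 deg) = 1.0000, sin(0 deg) = 0.0000
  joint[2] = (0.9899, -0.9899) + 4.6 * (1.0000, 0.0000) = (0.9899 + 4.6000, -0.9899 + 0.0000) = (5.5899, -0.9899)
link 2: phi[2] = -45 + 45 + 145 = 145 deg
  cos(145 deg) = -0.8192, sin(145 deg) = 0.5736
  joint[3] = (5.5899, -0.9899) + 4.5 * (-0.8192, 0.5736) = (5.5899 + -3.6862, -0.9899 + 2.5811) = (1.9038, 1.5911)
link 3: phi[3] = -45 + 45 + 145 + 100 = 245 deg
  cos(245 deg) = -0.4226, sin(245 deg) = -0.9063
  joint[4] = (1.9038, 1.5911) + 6.1 * (-0.4226, -0.9063) = (1.9038 + -2.5780, 1.5911 + -5.5285) = (-0.6742, -3.9373)
End effector: (-0.6742, -3.9373)

Answer: -0.6742 -3.9373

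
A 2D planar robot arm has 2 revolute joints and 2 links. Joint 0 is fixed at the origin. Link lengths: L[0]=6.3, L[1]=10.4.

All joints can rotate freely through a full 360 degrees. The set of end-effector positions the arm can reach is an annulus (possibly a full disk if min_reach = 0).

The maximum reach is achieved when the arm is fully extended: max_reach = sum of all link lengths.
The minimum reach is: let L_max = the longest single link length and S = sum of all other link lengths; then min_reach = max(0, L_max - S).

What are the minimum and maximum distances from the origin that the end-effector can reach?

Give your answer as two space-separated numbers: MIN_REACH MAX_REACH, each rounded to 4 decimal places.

Answer: 4.1000 16.7000

Derivation:
Link lengths: [6.3, 10.4]
max_reach = 6.3 + 10.4 = 16.7
L_max = max([6.3, 10.4]) = 10.4
S (sum of others) = 16.7 - 10.4 = 6.3
min_reach = max(0, 10.4 - 6.3) = max(0, 4.1) = 4.1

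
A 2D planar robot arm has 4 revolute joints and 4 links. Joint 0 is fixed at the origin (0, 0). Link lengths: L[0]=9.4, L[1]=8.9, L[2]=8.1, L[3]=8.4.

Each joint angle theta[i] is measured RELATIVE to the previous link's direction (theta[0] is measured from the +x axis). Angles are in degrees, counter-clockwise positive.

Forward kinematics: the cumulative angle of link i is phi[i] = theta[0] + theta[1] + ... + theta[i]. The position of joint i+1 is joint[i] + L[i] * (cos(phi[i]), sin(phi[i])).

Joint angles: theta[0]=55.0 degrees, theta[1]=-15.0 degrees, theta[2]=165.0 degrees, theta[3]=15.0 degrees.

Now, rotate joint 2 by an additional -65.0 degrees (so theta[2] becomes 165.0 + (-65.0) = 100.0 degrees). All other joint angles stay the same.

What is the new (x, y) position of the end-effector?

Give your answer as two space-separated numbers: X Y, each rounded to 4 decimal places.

joint[0] = (0.0000, 0.0000)  (base)
link 0: phi[0] = 55 = 55 deg
  cos(55 deg) = 0.5736, sin(55 deg) = 0.8192
  joint[1] = (0.0000, 0.0000) + 9.4 * (0.5736, 0.8192) = (0.0000 + 5.3916, 0.0000 + 7.7000) = (5.3916, 7.7000)
link 1: phi[1] = 55 + -15 = 40 deg
  cos(40 deg) = 0.7660, sin(40 deg) = 0.6428
  joint[2] = (5.3916, 7.7000) + 8.9 * (0.7660, 0.6428) = (5.3916 + 6.8178, 7.7000 + 5.7208) = (12.2094, 13.4208)
link 2: phi[2] = 55 + -15 + 100 = 140 deg
  cos(140 deg) = -0.7660, sin(140 deg) = 0.6428
  joint[3] = (12.2094, 13.4208) + 8.1 * (-0.7660, 0.6428) = (12.2094 + -6.2050, 13.4208 + 5.2066) = (6.0045, 18.6274)
link 3: phi[3] = 55 + -15 + 100 + 15 = 155 deg
  cos(155 deg) = -0.9063, sin(155 deg) = 0.4226
  joint[4] = (6.0045, 18.6274) + 8.4 * (-0.9063, 0.4226) = (6.0045 + -7.6130, 18.6274 + 3.5500) = (-1.6085, 22.1774)
End effector: (-1.6085, 22.1774)

Answer: -1.6085 22.1774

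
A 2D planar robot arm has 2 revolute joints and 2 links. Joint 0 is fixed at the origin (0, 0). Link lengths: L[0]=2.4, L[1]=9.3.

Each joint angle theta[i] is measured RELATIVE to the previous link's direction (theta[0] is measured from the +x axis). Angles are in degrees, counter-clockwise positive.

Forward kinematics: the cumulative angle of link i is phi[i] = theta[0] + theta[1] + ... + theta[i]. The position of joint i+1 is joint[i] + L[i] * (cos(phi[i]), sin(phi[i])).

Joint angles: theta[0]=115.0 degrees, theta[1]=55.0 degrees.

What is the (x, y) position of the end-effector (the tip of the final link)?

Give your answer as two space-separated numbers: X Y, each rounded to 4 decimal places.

Answer: -10.1730 3.7901

Derivation:
joint[0] = (0.0000, 0.0000)  (base)
link 0: phi[0] = 115 = 115 deg
  cos(115 deg) = -0.4226, sin(115 deg) = 0.9063
  joint[1] = (0.0000, 0.0000) + 2.4 * (-0.4226, 0.9063) = (0.0000 + -1.0143, 0.0000 + 2.1751) = (-1.0143, 2.1751)
link 1: phi[1] = 115 + 55 = 170 deg
  cos(170 deg) = -0.9848, sin(170 deg) = 0.1736
  joint[2] = (-1.0143, 2.1751) + 9.3 * (-0.9848, 0.1736) = (-1.0143 + -9.1587, 2.1751 + 1.6149) = (-10.1730, 3.7901)
End effector: (-10.1730, 3.7901)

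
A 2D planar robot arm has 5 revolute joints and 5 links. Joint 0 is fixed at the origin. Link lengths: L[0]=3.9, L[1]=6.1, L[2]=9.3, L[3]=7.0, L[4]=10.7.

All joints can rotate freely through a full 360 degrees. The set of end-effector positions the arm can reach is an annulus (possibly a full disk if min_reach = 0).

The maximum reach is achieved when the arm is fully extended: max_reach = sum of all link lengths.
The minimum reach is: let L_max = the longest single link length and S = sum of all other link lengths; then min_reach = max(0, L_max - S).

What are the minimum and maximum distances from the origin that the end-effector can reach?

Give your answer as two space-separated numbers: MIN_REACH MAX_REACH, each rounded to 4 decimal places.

Link lengths: [3.9, 6.1, 9.3, 7.0, 10.7]
max_reach = 3.9 + 6.1 + 9.3 + 7 + 10.7 = 37
L_max = max([3.9, 6.1, 9.3, 7.0, 10.7]) = 10.7
S (sum of others) = 37 - 10.7 = 26.3
min_reach = max(0, 10.7 - 26.3) = max(0, -15.6) = 0

Answer: 0.0000 37.0000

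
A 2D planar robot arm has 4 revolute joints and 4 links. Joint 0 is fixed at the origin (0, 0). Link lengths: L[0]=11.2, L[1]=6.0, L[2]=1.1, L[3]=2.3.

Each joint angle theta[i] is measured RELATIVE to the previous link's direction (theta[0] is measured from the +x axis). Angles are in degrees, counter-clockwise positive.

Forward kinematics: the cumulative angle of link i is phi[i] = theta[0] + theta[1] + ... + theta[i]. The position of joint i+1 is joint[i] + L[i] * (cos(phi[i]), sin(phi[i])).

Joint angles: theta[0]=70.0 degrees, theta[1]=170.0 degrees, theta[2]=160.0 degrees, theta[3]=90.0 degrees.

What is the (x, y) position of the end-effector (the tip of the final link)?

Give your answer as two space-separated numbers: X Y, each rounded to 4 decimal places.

joint[0] = (0.0000, 0.0000)  (base)
link 0: phi[0] = 70 = 70 deg
  cos(70 deg) = 0.3420, sin(70 deg) = 0.9397
  joint[1] = (0.0000, 0.0000) + 11.2 * (0.3420, 0.9397) = (0.0000 + 3.8306, 0.0000 + 10.5246) = (3.8306, 10.5246)
link 1: phi[1] = 70 + 170 = 240 deg
  cos(240 deg) = -0.5000, sin(240 deg) = -0.8660
  joint[2] = (3.8306, 10.5246) + 6 * (-0.5000, -0.8660) = (3.8306 + -3.0000, 10.5246 + -5.1962) = (0.8306, 5.3284)
link 2: phi[2] = 70 + 170 + 160 = 400 deg
  cos(400 deg) = 0.7660, sin(400 deg) = 0.6428
  joint[3] = (0.8306, 5.3284) + 1.1 * (0.7660, 0.6428) = (0.8306 + 0.8426, 5.3284 + 0.7071) = (1.6733, 6.0355)
link 3: phi[3] = 70 + 170 + 160 + 90 = 490 deg
  cos(490 deg) = -0.6428, sin(490 deg) = 0.7660
  joint[4] = (1.6733, 6.0355) + 2.3 * (-0.6428, 0.7660) = (1.6733 + -1.4784, 6.0355 + 1.7619) = (0.1949, 7.7974)
End effector: (0.1949, 7.7974)

Answer: 0.1949 7.7974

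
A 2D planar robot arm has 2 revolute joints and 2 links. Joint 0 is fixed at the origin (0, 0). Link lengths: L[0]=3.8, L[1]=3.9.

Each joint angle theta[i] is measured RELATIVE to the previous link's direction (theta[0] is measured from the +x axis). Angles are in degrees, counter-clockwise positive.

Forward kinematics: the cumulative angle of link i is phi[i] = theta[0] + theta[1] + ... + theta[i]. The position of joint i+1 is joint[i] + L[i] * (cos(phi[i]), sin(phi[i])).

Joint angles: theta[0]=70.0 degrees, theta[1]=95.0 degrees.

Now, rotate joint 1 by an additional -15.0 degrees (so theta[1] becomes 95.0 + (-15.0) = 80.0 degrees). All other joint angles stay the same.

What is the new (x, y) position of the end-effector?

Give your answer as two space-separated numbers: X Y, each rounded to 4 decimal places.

joint[0] = (0.0000, 0.0000)  (base)
link 0: phi[0] = 70 = 70 deg
  cos(70 deg) = 0.3420, sin(70 deg) = 0.9397
  joint[1] = (0.0000, 0.0000) + 3.8 * (0.3420, 0.9397) = (0.0000 + 1.2997, 0.0000 + 3.5708) = (1.2997, 3.5708)
link 1: phi[1] = 70 + 80 = 150 deg
  cos(150 deg) = -0.8660, sin(150 deg) = 0.5000
  joint[2] = (1.2997, 3.5708) + 3.9 * (-0.8660, 0.5000) = (1.2997 + -3.3775, 3.5708 + 1.9500) = (-2.0778, 5.5208)
End effector: (-2.0778, 5.5208)

Answer: -2.0778 5.5208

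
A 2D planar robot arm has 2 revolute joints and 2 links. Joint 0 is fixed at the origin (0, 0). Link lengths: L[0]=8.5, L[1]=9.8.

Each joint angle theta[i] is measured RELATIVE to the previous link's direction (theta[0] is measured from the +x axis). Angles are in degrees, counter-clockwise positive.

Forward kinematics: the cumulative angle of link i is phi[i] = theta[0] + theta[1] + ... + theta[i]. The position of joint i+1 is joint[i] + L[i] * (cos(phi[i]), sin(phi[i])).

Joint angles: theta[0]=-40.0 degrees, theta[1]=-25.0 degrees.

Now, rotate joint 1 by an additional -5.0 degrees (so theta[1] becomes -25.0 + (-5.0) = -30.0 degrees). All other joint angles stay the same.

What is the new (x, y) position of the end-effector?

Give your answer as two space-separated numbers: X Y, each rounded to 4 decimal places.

Answer: 9.8632 -14.6727

Derivation:
joint[0] = (0.0000, 0.0000)  (base)
link 0: phi[0] = -40 = -40 deg
  cos(-40 deg) = 0.7660, sin(-40 deg) = -0.6428
  joint[1] = (0.0000, 0.0000) + 8.5 * (0.7660, -0.6428) = (0.0000 + 6.5114, 0.0000 + -5.4637) = (6.5114, -5.4637)
link 1: phi[1] = -40 + -30 = -70 deg
  cos(-70 deg) = 0.3420, sin(-70 deg) = -0.9397
  joint[2] = (6.5114, -5.4637) + 9.8 * (0.3420, -0.9397) = (6.5114 + 3.3518, -5.4637 + -9.2090) = (9.8632, -14.6727)
End effector: (9.8632, -14.6727)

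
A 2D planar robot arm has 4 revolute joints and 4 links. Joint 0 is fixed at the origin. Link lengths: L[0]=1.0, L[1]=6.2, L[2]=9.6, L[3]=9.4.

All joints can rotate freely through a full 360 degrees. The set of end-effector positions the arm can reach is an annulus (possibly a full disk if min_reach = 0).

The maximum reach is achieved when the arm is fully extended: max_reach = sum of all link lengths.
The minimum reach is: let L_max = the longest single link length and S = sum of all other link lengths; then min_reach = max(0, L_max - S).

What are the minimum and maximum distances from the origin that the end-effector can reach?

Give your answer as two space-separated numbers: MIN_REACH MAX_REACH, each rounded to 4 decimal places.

Link lengths: [1.0, 6.2, 9.6, 9.4]
max_reach = 1 + 6.2 + 9.6 + 9.4 = 26.2
L_max = max([1.0, 6.2, 9.6, 9.4]) = 9.6
S (sum of others) = 26.2 - 9.6 = 16.6
min_reach = max(0, 9.6 - 16.6) = max(0, -7) = 0

Answer: 0.0000 26.2000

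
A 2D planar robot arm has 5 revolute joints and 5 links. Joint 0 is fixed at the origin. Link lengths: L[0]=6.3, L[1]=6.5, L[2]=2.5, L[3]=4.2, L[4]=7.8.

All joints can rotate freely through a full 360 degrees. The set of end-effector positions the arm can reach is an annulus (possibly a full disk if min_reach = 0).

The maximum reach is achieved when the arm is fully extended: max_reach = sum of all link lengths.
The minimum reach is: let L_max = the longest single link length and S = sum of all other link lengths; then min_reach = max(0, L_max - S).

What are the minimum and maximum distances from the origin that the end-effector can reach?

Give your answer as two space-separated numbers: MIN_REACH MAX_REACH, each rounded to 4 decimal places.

Link lengths: [6.3, 6.5, 2.5, 4.2, 7.8]
max_reach = 6.3 + 6.5 + 2.5 + 4.2 + 7.8 = 27.3
L_max = max([6.3, 6.5, 2.5, 4.2, 7.8]) = 7.8
S (sum of others) = 27.3 - 7.8 = 19.5
min_reach = max(0, 7.8 - 19.5) = max(0, -11.7) = 0

Answer: 0.0000 27.3000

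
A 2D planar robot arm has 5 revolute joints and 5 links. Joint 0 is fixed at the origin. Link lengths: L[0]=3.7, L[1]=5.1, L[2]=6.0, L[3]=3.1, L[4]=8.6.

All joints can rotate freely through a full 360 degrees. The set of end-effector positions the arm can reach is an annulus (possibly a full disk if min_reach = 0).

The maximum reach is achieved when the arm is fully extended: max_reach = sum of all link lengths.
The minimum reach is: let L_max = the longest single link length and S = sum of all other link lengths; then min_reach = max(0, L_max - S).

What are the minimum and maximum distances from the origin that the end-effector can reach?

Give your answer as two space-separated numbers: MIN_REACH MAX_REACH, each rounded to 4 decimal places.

Answer: 0.0000 26.5000

Derivation:
Link lengths: [3.7, 5.1, 6.0, 3.1, 8.6]
max_reach = 3.7 + 5.1 + 6 + 3.1 + 8.6 = 26.5
L_max = max([3.7, 5.1, 6.0, 3.1, 8.6]) = 8.6
S (sum of others) = 26.5 - 8.6 = 17.9
min_reach = max(0, 8.6 - 17.9) = max(0, -9.3) = 0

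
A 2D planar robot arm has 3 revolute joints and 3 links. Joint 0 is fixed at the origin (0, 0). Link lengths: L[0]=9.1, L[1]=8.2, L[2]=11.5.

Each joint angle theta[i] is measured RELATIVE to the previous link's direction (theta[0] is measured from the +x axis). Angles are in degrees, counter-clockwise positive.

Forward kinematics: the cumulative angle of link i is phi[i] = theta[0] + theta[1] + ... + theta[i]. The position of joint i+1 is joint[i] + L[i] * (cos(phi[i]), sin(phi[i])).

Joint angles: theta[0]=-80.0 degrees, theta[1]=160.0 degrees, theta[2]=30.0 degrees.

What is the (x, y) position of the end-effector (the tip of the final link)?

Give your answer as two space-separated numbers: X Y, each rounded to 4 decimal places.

Answer: -0.9291 9.9201

Derivation:
joint[0] = (0.0000, 0.0000)  (base)
link 0: phi[0] = -80 = -80 deg
  cos(-80 deg) = 0.1736, sin(-80 deg) = -0.9848
  joint[1] = (0.0000, 0.0000) + 9.1 * (0.1736, -0.9848) = (0.0000 + 1.5802, 0.0000 + -8.9618) = (1.5802, -8.9618)
link 1: phi[1] = -80 + 160 = 80 deg
  cos(80 deg) = 0.1736, sin(80 deg) = 0.9848
  joint[2] = (1.5802, -8.9618) + 8.2 * (0.1736, 0.9848) = (1.5802 + 1.4239, -8.9618 + 8.0754) = (3.0041, -0.8863)
link 2: phi[2] = -80 + 160 + 30 = 110 deg
  cos(110 deg) = -0.3420, sin(110 deg) = 0.9397
  joint[3] = (3.0041, -0.8863) + 11.5 * (-0.3420, 0.9397) = (3.0041 + -3.9332, -0.8863 + 10.8065) = (-0.9291, 9.9201)
End effector: (-0.9291, 9.9201)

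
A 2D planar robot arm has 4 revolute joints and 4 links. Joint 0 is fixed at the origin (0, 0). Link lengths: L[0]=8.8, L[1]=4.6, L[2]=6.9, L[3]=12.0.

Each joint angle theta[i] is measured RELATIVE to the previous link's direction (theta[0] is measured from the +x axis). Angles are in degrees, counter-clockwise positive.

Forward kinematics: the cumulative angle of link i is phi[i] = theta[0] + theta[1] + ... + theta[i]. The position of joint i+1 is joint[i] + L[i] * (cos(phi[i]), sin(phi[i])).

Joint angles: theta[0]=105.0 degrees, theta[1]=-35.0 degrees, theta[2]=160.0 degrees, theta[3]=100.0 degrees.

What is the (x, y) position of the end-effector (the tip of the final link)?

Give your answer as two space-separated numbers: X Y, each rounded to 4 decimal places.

Answer: 5.2528 1.5370

Derivation:
joint[0] = (0.0000, 0.0000)  (base)
link 0: phi[0] = 105 = 105 deg
  cos(105 deg) = -0.2588, sin(105 deg) = 0.9659
  joint[1] = (0.0000, 0.0000) + 8.8 * (-0.2588, 0.9659) = (0.0000 + -2.2776, 0.0000 + 8.5001) = (-2.2776, 8.5001)
link 1: phi[1] = 105 + -35 = 70 deg
  cos(70 deg) = 0.3420, sin(70 deg) = 0.9397
  joint[2] = (-2.2776, 8.5001) + 4.6 * (0.3420, 0.9397) = (-2.2776 + 1.5733, 8.5001 + 4.3226) = (-0.7043, 12.8227)
link 2: phi[2] = 105 + -35 + 160 = 230 deg
  cos(230 deg) = -0.6428, sin(230 deg) = -0.7660
  joint[3] = (-0.7043, 12.8227) + 6.9 * (-0.6428, -0.7660) = (-0.7043 + -4.4352, 12.8227 + -5.2857) = (-5.1395, 7.5370)
link 3: phi[3] = 105 + -35 + 160 + 100 = 330 deg
  cos(330 deg) = 0.8660, sin(330 deg) = -0.5000
  joint[4] = (-5.1395, 7.5370) + 12 * (0.8660, -0.5000) = (-5.1395 + 10.3923, 7.5370 + -6.0000) = (5.2528, 1.5370)
End effector: (5.2528, 1.5370)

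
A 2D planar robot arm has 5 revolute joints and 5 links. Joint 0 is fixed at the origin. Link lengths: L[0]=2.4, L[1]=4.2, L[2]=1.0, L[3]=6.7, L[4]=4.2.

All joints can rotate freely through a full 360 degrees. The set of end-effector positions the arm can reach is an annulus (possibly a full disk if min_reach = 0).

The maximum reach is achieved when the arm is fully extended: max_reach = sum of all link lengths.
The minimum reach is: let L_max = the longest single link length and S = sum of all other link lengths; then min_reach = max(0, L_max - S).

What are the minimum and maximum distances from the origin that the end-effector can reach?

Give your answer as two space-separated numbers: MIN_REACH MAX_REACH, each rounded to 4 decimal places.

Answer: 0.0000 18.5000

Derivation:
Link lengths: [2.4, 4.2, 1.0, 6.7, 4.2]
max_reach = 2.4 + 4.2 + 1 + 6.7 + 4.2 = 18.5
L_max = max([2.4, 4.2, 1.0, 6.7, 4.2]) = 6.7
S (sum of others) = 18.5 - 6.7 = 11.8
min_reach = max(0, 6.7 - 11.8) = max(0, -5.1) = 0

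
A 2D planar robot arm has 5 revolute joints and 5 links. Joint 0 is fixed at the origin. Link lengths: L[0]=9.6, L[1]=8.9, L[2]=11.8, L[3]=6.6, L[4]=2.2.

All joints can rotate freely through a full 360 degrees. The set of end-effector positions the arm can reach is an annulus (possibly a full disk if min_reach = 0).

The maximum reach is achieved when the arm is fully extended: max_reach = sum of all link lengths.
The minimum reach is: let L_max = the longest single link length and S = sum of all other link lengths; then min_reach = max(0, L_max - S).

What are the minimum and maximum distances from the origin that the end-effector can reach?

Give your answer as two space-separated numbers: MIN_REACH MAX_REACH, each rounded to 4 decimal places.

Answer: 0.0000 39.1000

Derivation:
Link lengths: [9.6, 8.9, 11.8, 6.6, 2.2]
max_reach = 9.6 + 8.9 + 11.8 + 6.6 + 2.2 = 39.1
L_max = max([9.6, 8.9, 11.8, 6.6, 2.2]) = 11.8
S (sum of others) = 39.1 - 11.8 = 27.3
min_reach = max(0, 11.8 - 27.3) = max(0, -15.5) = 0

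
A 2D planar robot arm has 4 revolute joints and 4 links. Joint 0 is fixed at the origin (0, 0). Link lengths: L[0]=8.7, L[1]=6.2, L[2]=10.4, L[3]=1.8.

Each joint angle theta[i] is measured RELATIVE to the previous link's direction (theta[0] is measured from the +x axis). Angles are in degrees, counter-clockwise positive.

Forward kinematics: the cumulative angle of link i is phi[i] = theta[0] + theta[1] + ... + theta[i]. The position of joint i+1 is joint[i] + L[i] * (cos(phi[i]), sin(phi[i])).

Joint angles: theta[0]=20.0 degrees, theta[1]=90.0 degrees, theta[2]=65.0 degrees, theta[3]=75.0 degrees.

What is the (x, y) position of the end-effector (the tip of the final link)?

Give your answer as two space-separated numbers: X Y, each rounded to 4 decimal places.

joint[0] = (0.0000, 0.0000)  (base)
link 0: phi[0] = 20 = 20 deg
  cos(20 deg) = 0.9397, sin(20 deg) = 0.3420
  joint[1] = (0.0000, 0.0000) + 8.7 * (0.9397, 0.3420) = (0.0000 + 8.1753, 0.0000 + 2.9756) = (8.1753, 2.9756)
link 1: phi[1] = 20 + 90 = 110 deg
  cos(110 deg) = -0.3420, sin(110 deg) = 0.9397
  joint[2] = (8.1753, 2.9756) + 6.2 * (-0.3420, 0.9397) = (8.1753 + -2.1205, 2.9756 + 5.8261) = (6.0548, 8.8017)
link 2: phi[2] = 20 + 90 + 65 = 175 deg
  cos(175 deg) = -0.9962, sin(175 deg) = 0.0872
  joint[3] = (6.0548, 8.8017) + 10.4 * (-0.9962, 0.0872) = (6.0548 + -10.3604, 8.8017 + 0.9064) = (-4.3056, 9.7081)
link 3: phi[3] = 20 + 90 + 65 + 75 = 250 deg
  cos(250 deg) = -0.3420, sin(250 deg) = -0.9397
  joint[4] = (-4.3056, 9.7081) + 1.8 * (-0.3420, -0.9397) = (-4.3056 + -0.6156, 9.7081 + -1.6914) = (-4.9213, 8.0166)
End effector: (-4.9213, 8.0166)

Answer: -4.9213 8.0166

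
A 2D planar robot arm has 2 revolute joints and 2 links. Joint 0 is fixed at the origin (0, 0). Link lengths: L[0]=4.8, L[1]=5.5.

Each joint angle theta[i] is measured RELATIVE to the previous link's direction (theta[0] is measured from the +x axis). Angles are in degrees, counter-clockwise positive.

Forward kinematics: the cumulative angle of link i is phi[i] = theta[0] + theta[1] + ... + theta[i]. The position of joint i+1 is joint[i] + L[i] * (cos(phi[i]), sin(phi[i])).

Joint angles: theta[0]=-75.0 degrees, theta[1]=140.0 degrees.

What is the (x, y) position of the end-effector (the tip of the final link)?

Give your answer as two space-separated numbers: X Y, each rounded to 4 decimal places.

joint[0] = (0.0000, 0.0000)  (base)
link 0: phi[0] = -75 = -75 deg
  cos(-75 deg) = 0.2588, sin(-75 deg) = -0.9659
  joint[1] = (0.0000, 0.0000) + 4.8 * (0.2588, -0.9659) = (0.0000 + 1.2423, 0.0000 + -4.6364) = (1.2423, -4.6364)
link 1: phi[1] = -75 + 140 = 65 deg
  cos(65 deg) = 0.4226, sin(65 deg) = 0.9063
  joint[2] = (1.2423, -4.6364) + 5.5 * (0.4226, 0.9063) = (1.2423 + 2.3244, -4.6364 + 4.9847) = (3.5667, 0.3482)
End effector: (3.5667, 0.3482)

Answer: 3.5667 0.3482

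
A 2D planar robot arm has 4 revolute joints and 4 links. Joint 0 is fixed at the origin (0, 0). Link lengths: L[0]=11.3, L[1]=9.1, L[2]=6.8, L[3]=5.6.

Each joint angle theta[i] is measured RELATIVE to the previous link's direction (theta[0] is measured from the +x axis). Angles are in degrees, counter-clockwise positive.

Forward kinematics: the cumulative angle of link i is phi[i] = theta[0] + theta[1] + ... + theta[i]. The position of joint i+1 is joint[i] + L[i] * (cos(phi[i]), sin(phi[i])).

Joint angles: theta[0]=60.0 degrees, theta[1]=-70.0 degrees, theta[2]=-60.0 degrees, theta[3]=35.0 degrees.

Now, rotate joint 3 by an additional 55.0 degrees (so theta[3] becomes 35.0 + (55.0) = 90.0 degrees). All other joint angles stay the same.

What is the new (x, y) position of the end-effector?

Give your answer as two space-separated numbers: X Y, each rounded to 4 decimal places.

joint[0] = (0.0000, 0.0000)  (base)
link 0: phi[0] = 60 = 60 deg
  cos(60 deg) = 0.5000, sin(60 deg) = 0.8660
  joint[1] = (0.0000, 0.0000) + 11.3 * (0.5000, 0.8660) = (0.0000 + 5.6500, 0.0000 + 9.7861) = (5.6500, 9.7861)
link 1: phi[1] = 60 + -70 = -10 deg
  cos(-10 deg) = 0.9848, sin(-10 deg) = -0.1736
  joint[2] = (5.6500, 9.7861) + 9.1 * (0.9848, -0.1736) = (5.6500 + 8.9618, 9.7861 + -1.5802) = (14.6118, 8.2059)
link 2: phi[2] = 60 + -70 + -60 = -70 deg
  cos(-70 deg) = 0.3420, sin(-70 deg) = -0.9397
  joint[3] = (14.6118, 8.2059) + 6.8 * (0.3420, -0.9397) = (14.6118 + 2.3257, 8.2059 + -6.3899) = (16.9375, 1.8160)
link 3: phi[3] = 60 + -70 + -60 + 90 = 20 deg
  cos(20 deg) = 0.9397, sin(20 deg) = 0.3420
  joint[4] = (16.9375, 1.8160) + 5.6 * (0.9397, 0.3420) = (16.9375 + 5.2623, 1.8160 + 1.9153) = (22.1998, 3.7313)
End effector: (22.1998, 3.7313)

Answer: 22.1998 3.7313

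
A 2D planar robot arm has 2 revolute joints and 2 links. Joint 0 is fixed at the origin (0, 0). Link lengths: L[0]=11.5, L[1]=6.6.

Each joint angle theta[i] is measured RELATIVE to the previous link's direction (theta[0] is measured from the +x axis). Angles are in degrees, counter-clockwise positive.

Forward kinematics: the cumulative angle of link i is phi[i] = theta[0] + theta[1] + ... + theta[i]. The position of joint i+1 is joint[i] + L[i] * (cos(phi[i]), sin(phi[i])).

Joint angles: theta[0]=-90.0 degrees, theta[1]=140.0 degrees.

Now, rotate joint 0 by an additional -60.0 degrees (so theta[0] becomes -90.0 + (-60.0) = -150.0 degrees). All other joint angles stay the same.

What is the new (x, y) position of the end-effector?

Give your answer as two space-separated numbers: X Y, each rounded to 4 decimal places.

Answer: -3.4596 -6.8961

Derivation:
joint[0] = (0.0000, 0.0000)  (base)
link 0: phi[0] = -150 = -150 deg
  cos(-150 deg) = -0.8660, sin(-150 deg) = -0.5000
  joint[1] = (0.0000, 0.0000) + 11.5 * (-0.8660, -0.5000) = (0.0000 + -9.9593, 0.0000 + -5.7500) = (-9.9593, -5.7500)
link 1: phi[1] = -150 + 140 = -10 deg
  cos(-10 deg) = 0.9848, sin(-10 deg) = -0.1736
  joint[2] = (-9.9593, -5.7500) + 6.6 * (0.9848, -0.1736) = (-9.9593 + 6.4997, -5.7500 + -1.1461) = (-3.4596, -6.8961)
End effector: (-3.4596, -6.8961)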